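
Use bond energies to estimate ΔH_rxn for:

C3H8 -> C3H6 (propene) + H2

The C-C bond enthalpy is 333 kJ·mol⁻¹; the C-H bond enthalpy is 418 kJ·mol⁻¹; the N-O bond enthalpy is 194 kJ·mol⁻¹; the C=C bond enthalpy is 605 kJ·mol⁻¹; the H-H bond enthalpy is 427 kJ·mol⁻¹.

Bonds broken (reactants):
  C-C: 2 × 333 = 666
  C-H: 8 × 418 = 3344
  Σ(broken) = 4010 kJ
Bonds formed (products):
  C-C: 1 × 333 = 333
  C-H: 6 × 418 = 2508
  C=C: 1 × 605 = 605
  H-H: 1 × 427 = 427
  Σ(formed) = 3873 kJ
ΔH = Σ(broken) − Σ(formed) = 4010 − 3873 = +137 kJ

ΔH ≈ +137 kJ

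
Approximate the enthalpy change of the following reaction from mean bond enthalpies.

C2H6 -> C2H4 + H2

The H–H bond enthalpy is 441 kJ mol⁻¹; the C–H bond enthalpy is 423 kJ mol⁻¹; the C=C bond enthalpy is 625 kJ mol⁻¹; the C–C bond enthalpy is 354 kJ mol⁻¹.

Bonds broken (reactants):
  C–C: 1 × 354 = 354
  C–H: 6 × 423 = 2538
  Σ(broken) = 2892 kJ
Bonds formed (products):
  C–H: 4 × 423 = 1692
  C=C: 1 × 625 = 625
  H–H: 1 × 441 = 441
  Σ(formed) = 2758 kJ
ΔH = Σ(broken) − Σ(formed) = 2892 − 2758 = +134 kJ

ΔH ≈ +134 kJ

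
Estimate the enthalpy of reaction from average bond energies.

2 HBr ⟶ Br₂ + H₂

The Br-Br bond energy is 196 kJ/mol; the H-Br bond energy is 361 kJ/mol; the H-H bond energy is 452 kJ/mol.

Bonds broken (reactants):
  H-Br: 2 × 361 = 722
  Σ(broken) = 722 kJ
Bonds formed (products):
  Br-Br: 1 × 196 = 196
  H-H: 1 × 452 = 452
  Σ(formed) = 648 kJ
ΔH = Σ(broken) − Σ(formed) = 722 − 648 = +74 kJ

ΔH ≈ +74 kJ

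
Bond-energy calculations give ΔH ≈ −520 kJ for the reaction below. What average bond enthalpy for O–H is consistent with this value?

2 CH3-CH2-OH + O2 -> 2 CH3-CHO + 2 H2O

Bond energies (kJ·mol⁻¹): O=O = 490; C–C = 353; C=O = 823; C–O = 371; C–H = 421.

D(O–H) ≈ 474 kJ/mol

Let D be the O–H bond energy.
Σ(broken) = 2×353 + 10×421 + 2×371 + 2×D + 1×490 = 6148 + 2D
Σ(formed) = 2×353 + 8×421 + 2×823 + 4×D = 5720 + 4D
ΔH = Σ(broken) − Σ(formed) = (6148 + 2D) − (5720 + 4D) = +428 − 2D
Setting this equal to −520 kJ gives 2D = 948, so D = 474 kJ/mol.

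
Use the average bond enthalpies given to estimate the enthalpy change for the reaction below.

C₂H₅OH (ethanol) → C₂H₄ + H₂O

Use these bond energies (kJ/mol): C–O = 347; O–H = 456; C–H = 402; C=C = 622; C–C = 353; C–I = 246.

Bonds broken (reactants):
  C–C: 1 × 353 = 353
  C–H: 5 × 402 = 2010
  C–O: 1 × 347 = 347
  O–H: 1 × 456 = 456
  Σ(broken) = 3166 kJ
Bonds formed (products):
  C–H: 4 × 402 = 1608
  C=C: 1 × 622 = 622
  O–H: 2 × 456 = 912
  Σ(formed) = 3142 kJ
ΔH = Σ(broken) − Σ(formed) = 3166 − 3142 = +24 kJ

ΔH ≈ +24 kJ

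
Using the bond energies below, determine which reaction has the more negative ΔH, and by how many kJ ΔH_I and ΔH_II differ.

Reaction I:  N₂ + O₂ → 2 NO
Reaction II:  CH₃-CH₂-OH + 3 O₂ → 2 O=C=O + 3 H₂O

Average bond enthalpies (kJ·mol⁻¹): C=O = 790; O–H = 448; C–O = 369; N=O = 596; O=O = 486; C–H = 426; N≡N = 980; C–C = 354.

Reaction II, by 1363 kJ

Reaction I:
  Bonds broken (reactants):
    N≡N: 1 × 980 = 980
    O=O: 1 × 486 = 486
    Σ(broken) = 1466 kJ
  Bonds formed (products):
    N=O: 2 × 596 = 1192
    Σ(formed) = 1192 kJ
  ΔH_I = 1466 − 1192 = +274 kJ
Reaction II:
  Bonds broken (reactants):
    C–C: 1 × 354 = 354
    C–H: 5 × 426 = 2130
    C–O: 1 × 369 = 369
    O–H: 1 × 448 = 448
    O=O: 3 × 486 = 1458
    Σ(broken) = 4759 kJ
  Bonds formed (products):
    C=O: 4 × 790 = 3160
    O–H: 6 × 448 = 2688
    Σ(formed) = 5848 kJ
  ΔH_II = 4759 − 5848 = −1089 kJ
ΔH_I − ΔH_II = +1363 kJ, so reaction II has the more negative ΔH; |ΔH_I − ΔH_II| = 1363 kJ.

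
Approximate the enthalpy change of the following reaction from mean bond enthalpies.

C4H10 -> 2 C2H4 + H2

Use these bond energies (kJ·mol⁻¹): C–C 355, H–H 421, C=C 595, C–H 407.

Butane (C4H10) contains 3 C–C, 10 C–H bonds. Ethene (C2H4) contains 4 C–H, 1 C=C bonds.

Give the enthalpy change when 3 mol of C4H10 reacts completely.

Bonds broken (reactants):
  C–C: 3 × 355 = 1065
  C–H: 10 × 407 = 4070
  Σ(broken) = 5135 kJ
Bonds formed (products):
  C–H: 8 × 407 = 3256
  C=C: 2 × 595 = 1190
  H–H: 1 × 421 = 421
  Σ(formed) = 4867 kJ
ΔH = Σ(broken) − Σ(formed) = 5135 − 4867 = +268 kJ
For 3× the reaction as written: 3 × (+268) = +804 kJ

ΔH = +804 kJ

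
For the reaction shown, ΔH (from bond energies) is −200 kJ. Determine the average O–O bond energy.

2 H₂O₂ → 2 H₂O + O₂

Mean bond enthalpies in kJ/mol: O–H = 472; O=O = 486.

D(O–O) ≈ 143 kJ/mol

Let D be the O–O bond energy.
Σ(broken) = 4×472 + 2×D = 1888 + 2D
Σ(formed) = 4×472 + 1×486 = 2374
ΔH = Σ(broken) − Σ(formed) = (1888 + 2D) − (2374) = −486 + 2D
Setting this equal to −200 kJ gives 2D = 286, so D = 143 kJ/mol.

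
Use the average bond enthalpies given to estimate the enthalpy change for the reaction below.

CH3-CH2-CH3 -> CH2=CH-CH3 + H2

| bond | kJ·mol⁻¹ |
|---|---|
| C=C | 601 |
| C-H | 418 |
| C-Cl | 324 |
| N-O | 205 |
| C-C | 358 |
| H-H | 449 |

ΔH ≈ +144 kJ

Bonds broken (reactants):
  C-C: 2 × 358 = 716
  C-H: 8 × 418 = 3344
  Σ(broken) = 4060 kJ
Bonds formed (products):
  C-C: 1 × 358 = 358
  C-H: 6 × 418 = 2508
  C=C: 1 × 601 = 601
  H-H: 1 × 449 = 449
  Σ(formed) = 3916 kJ
ΔH = Σ(broken) − Σ(formed) = 4060 − 3916 = +144 kJ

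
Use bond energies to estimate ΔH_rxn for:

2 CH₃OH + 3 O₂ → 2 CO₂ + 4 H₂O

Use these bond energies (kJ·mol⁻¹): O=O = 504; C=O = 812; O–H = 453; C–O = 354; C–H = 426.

ΔH ≈ −1190 kJ

Bonds broken (reactants):
  C–H: 6 × 426 = 2556
  C–O: 2 × 354 = 708
  O–H: 2 × 453 = 906
  O=O: 3 × 504 = 1512
  Σ(broken) = 5682 kJ
Bonds formed (products):
  C=O: 4 × 812 = 3248
  O–H: 8 × 453 = 3624
  Σ(formed) = 6872 kJ
ΔH = Σ(broken) − Σ(formed) = 5682 − 6872 = −1190 kJ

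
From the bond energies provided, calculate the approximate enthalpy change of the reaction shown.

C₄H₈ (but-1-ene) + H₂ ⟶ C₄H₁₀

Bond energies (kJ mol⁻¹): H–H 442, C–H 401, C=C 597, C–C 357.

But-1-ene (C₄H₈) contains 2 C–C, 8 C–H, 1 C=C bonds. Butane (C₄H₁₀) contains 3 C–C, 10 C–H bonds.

Bonds broken (reactants):
  C–C: 2 × 357 = 714
  C–H: 8 × 401 = 3208
  C=C: 1 × 597 = 597
  H–H: 1 × 442 = 442
  Σ(broken) = 4961 kJ
Bonds formed (products):
  C–C: 3 × 357 = 1071
  C–H: 10 × 401 = 4010
  Σ(formed) = 5081 kJ
ΔH = Σ(broken) − Σ(formed) = 4961 − 5081 = −120 kJ

ΔH ≈ −120 kJ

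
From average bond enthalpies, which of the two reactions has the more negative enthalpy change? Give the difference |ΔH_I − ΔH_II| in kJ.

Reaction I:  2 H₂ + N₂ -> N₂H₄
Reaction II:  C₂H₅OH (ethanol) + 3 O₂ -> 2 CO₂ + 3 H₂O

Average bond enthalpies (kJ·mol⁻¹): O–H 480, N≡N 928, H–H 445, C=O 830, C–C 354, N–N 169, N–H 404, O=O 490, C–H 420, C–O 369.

Reaction II, by 1460 kJ

Reaction I:
  Bonds broken (reactants):
    H–H: 2 × 445 = 890
    N≡N: 1 × 928 = 928
    Σ(broken) = 1818 kJ
  Bonds formed (products):
    N–H: 4 × 404 = 1616
    N–N: 1 × 169 = 169
    Σ(formed) = 1785 kJ
  ΔH_I = 1818 − 1785 = +33 kJ
Reaction II:
  Bonds broken (reactants):
    C–C: 1 × 354 = 354
    C–H: 5 × 420 = 2100
    C–O: 1 × 369 = 369
    O–H: 1 × 480 = 480
    O=O: 3 × 490 = 1470
    Σ(broken) = 4773 kJ
  Bonds formed (products):
    C=O: 4 × 830 = 3320
    O–H: 6 × 480 = 2880
    Σ(formed) = 6200 kJ
  ΔH_II = 4773 − 6200 = −1427 kJ
ΔH_I − ΔH_II = +1460 kJ, so reaction II has the more negative ΔH; |ΔH_I − ΔH_II| = 1460 kJ.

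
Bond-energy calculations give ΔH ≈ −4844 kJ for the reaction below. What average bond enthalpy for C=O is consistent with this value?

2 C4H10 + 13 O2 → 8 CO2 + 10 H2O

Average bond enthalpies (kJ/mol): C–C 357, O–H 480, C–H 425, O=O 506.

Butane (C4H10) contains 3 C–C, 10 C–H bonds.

Let D be the C=O bond energy.
Σ(broken) = 6×357 + 20×425 + 13×506 = 17220
Σ(formed) = 16×D + 20×480 = 9600 + 16D
ΔH = Σ(broken) − Σ(formed) = (17220) − (9600 + 16D) = +7620 − 16D
Setting this equal to −4844 kJ gives 16D = 12464, so D = 779 kJ/mol.

D(C=O) ≈ 779 kJ/mol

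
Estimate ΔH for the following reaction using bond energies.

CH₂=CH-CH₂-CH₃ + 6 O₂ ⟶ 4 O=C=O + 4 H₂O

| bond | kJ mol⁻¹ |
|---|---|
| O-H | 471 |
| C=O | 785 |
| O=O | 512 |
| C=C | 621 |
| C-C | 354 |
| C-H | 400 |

ΔH ≈ −2447 kJ

Bonds broken (reactants):
  C-C: 2 × 354 = 708
  C-H: 8 × 400 = 3200
  C=C: 1 × 621 = 621
  O=O: 6 × 512 = 3072
  Σ(broken) = 7601 kJ
Bonds formed (products):
  C=O: 8 × 785 = 6280
  O-H: 8 × 471 = 3768
  Σ(formed) = 10048 kJ
ΔH = Σ(broken) − Σ(formed) = 7601 − 10048 = −2447 kJ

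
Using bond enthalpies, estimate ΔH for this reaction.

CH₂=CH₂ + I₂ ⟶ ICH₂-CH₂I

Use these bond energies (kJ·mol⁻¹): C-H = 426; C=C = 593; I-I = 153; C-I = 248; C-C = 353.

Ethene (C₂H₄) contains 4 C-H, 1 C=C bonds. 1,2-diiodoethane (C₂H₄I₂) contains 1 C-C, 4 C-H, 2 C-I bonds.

Bonds broken (reactants):
  C-H: 4 × 426 = 1704
  C=C: 1 × 593 = 593
  I-I: 1 × 153 = 153
  Σ(broken) = 2450 kJ
Bonds formed (products):
  C-C: 1 × 353 = 353
  C-H: 4 × 426 = 1704
  C-I: 2 × 248 = 496
  Σ(formed) = 2553 kJ
ΔH = Σ(broken) − Σ(formed) = 2450 − 2553 = −103 kJ

ΔH ≈ −103 kJ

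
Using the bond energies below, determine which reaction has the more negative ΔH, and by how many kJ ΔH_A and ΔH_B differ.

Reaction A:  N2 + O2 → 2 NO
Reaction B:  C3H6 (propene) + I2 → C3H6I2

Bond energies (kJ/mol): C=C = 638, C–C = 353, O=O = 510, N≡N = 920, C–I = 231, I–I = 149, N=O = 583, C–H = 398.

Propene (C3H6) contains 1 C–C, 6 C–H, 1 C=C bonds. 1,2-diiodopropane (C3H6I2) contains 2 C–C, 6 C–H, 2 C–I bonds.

Reaction B, by 292 kJ

Reaction A:
  Bonds broken (reactants):
    N≡N: 1 × 920 = 920
    O=O: 1 × 510 = 510
    Σ(broken) = 1430 kJ
  Bonds formed (products):
    N=O: 2 × 583 = 1166
    Σ(formed) = 1166 kJ
  ΔH_A = 1430 − 1166 = +264 kJ
Reaction B:
  Bonds broken (reactants):
    C–C: 1 × 353 = 353
    C–H: 6 × 398 = 2388
    C=C: 1 × 638 = 638
    I–I: 1 × 149 = 149
    Σ(broken) = 3528 kJ
  Bonds formed (products):
    C–C: 2 × 353 = 706
    C–H: 6 × 398 = 2388
    C–I: 2 × 231 = 462
    Σ(formed) = 3556 kJ
  ΔH_B = 3528 − 3556 = −28 kJ
ΔH_A − ΔH_B = +292 kJ, so reaction B has the more negative ΔH; |ΔH_A − ΔH_B| = 292 kJ.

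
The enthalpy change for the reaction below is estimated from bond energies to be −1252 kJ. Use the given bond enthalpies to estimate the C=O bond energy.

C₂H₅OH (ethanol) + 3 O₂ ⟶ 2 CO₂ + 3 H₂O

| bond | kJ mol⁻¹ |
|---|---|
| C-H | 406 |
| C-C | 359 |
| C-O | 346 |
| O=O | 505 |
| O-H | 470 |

D(C=O) ≈ 788 kJ/mol

Let D be the C=O bond energy.
Σ(broken) = 1×359 + 5×406 + 1×346 + 1×470 + 3×505 = 4720
Σ(formed) = 4×D + 6×470 = 2820 + 4D
ΔH = Σ(broken) − Σ(formed) = (4720) − (2820 + 4D) = +1900 − 4D
Setting this equal to −1252 kJ gives 4D = 3152, so D = 788 kJ/mol.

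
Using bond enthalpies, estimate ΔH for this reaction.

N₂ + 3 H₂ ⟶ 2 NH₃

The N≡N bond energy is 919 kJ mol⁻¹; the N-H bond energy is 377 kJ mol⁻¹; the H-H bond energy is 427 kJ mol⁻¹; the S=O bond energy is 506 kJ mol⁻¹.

Bonds broken (reactants):
  H-H: 3 × 427 = 1281
  N≡N: 1 × 919 = 919
  Σ(broken) = 2200 kJ
Bonds formed (products):
  N-H: 6 × 377 = 2262
  Σ(formed) = 2262 kJ
ΔH = Σ(broken) − Σ(formed) = 2200 − 2262 = −62 kJ

ΔH ≈ −62 kJ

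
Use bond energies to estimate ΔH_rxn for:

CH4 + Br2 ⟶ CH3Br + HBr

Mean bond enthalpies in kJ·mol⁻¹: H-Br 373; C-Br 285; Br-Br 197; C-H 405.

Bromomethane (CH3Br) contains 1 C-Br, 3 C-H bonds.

ΔH ≈ −56 kJ

Bonds broken (reactants):
  Br-Br: 1 × 197 = 197
  C-H: 4 × 405 = 1620
  Σ(broken) = 1817 kJ
Bonds formed (products):
  C-Br: 1 × 285 = 285
  C-H: 3 × 405 = 1215
  H-Br: 1 × 373 = 373
  Σ(formed) = 1873 kJ
ΔH = Σ(broken) − Σ(formed) = 1817 − 1873 = −56 kJ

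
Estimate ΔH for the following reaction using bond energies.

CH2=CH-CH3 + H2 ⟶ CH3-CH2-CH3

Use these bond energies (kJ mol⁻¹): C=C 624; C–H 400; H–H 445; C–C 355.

ΔH ≈ −86 kJ

Bonds broken (reactants):
  C–C: 1 × 355 = 355
  C–H: 6 × 400 = 2400
  C=C: 1 × 624 = 624
  H–H: 1 × 445 = 445
  Σ(broken) = 3824 kJ
Bonds formed (products):
  C–C: 2 × 355 = 710
  C–H: 8 × 400 = 3200
  Σ(formed) = 3910 kJ
ΔH = Σ(broken) − Σ(formed) = 3824 − 3910 = −86 kJ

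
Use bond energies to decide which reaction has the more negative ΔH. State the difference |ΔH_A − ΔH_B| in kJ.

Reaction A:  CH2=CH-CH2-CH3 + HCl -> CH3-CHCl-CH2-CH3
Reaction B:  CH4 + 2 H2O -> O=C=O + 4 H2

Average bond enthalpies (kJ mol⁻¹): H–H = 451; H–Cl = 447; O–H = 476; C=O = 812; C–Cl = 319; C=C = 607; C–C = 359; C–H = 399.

Reaction A, by 95 kJ

Reaction A:
  Bonds broken (reactants):
    C–C: 2 × 359 = 718
    C–H: 8 × 399 = 3192
    C=C: 1 × 607 = 607
    H–Cl: 1 × 447 = 447
    Σ(broken) = 4964 kJ
  Bonds formed (products):
    C–C: 3 × 359 = 1077
    C–Cl: 1 × 319 = 319
    C–H: 9 × 399 = 3591
    Σ(formed) = 4987 kJ
  ΔH_A = 4964 − 4987 = −23 kJ
Reaction B:
  Bonds broken (reactants):
    C–H: 4 × 399 = 1596
    O–H: 4 × 476 = 1904
    Σ(broken) = 3500 kJ
  Bonds formed (products):
    C=O: 2 × 812 = 1624
    H–H: 4 × 451 = 1804
    Σ(formed) = 3428 kJ
  ΔH_B = 3500 − 3428 = +72 kJ
ΔH_A − ΔH_B = −95 kJ, so reaction A has the more negative ΔH; |ΔH_A − ΔH_B| = 95 kJ.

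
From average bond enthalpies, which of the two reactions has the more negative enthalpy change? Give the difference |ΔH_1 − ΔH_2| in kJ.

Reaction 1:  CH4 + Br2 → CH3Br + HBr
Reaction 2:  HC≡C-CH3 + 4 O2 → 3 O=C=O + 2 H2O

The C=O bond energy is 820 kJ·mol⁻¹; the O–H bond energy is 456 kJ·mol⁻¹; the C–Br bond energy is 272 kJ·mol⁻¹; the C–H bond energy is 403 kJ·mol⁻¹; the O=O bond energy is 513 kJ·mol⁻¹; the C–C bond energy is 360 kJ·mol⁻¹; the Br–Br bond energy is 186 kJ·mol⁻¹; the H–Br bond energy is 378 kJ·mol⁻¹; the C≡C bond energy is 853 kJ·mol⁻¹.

Reaction 1:
  Bonds broken (reactants):
    Br–Br: 1 × 186 = 186
    C–H: 4 × 403 = 1612
    Σ(broken) = 1798 kJ
  Bonds formed (products):
    C–Br: 1 × 272 = 272
    C–H: 3 × 403 = 1209
    H–Br: 1 × 378 = 378
    Σ(formed) = 1859 kJ
  ΔH_1 = 1798 − 1859 = −61 kJ
Reaction 2:
  Bonds broken (reactants):
    C≡C: 1 × 853 = 853
    C–C: 1 × 360 = 360
    C–H: 4 × 403 = 1612
    O=O: 4 × 513 = 2052
    Σ(broken) = 4877 kJ
  Bonds formed (products):
    C=O: 6 × 820 = 4920
    O–H: 4 × 456 = 1824
    Σ(formed) = 6744 kJ
  ΔH_2 = 4877 − 6744 = −1867 kJ
ΔH_1 − ΔH_2 = +1806 kJ, so reaction 2 has the more negative ΔH; |ΔH_1 − ΔH_2| = 1806 kJ.

Reaction 2, by 1806 kJ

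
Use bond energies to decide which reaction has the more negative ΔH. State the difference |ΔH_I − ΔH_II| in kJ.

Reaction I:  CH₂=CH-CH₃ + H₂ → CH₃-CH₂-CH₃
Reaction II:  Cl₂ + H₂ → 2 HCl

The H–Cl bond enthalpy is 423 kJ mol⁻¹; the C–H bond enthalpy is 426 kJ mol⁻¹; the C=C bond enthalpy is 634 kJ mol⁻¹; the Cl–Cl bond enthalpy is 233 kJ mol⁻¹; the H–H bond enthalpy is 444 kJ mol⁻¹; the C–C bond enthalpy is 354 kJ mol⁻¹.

Reaction I:
  Bonds broken (reactants):
    C–C: 1 × 354 = 354
    C–H: 6 × 426 = 2556
    C=C: 1 × 634 = 634
    H–H: 1 × 444 = 444
    Σ(broken) = 3988 kJ
  Bonds formed (products):
    C–C: 2 × 354 = 708
    C–H: 8 × 426 = 3408
    Σ(formed) = 4116 kJ
  ΔH_I = 3988 − 4116 = −128 kJ
Reaction II:
  Bonds broken (reactants):
    Cl–Cl: 1 × 233 = 233
    H–H: 1 × 444 = 444
    Σ(broken) = 677 kJ
  Bonds formed (products):
    H–Cl: 2 × 423 = 846
    Σ(formed) = 846 kJ
  ΔH_II = 677 − 846 = −169 kJ
ΔH_I − ΔH_II = +41 kJ, so reaction II has the more negative ΔH; |ΔH_I − ΔH_II| = 41 kJ.

Reaction II, by 41 kJ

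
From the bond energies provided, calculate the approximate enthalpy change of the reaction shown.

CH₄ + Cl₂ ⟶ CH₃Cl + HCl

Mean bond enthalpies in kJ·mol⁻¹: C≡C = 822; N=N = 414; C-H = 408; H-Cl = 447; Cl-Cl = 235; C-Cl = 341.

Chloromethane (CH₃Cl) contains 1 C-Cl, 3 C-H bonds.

Bonds broken (reactants):
  C-H: 4 × 408 = 1632
  Cl-Cl: 1 × 235 = 235
  Σ(broken) = 1867 kJ
Bonds formed (products):
  C-Cl: 1 × 341 = 341
  C-H: 3 × 408 = 1224
  H-Cl: 1 × 447 = 447
  Σ(formed) = 2012 kJ
ΔH = Σ(broken) − Σ(formed) = 1867 − 2012 = −145 kJ

ΔH ≈ −145 kJ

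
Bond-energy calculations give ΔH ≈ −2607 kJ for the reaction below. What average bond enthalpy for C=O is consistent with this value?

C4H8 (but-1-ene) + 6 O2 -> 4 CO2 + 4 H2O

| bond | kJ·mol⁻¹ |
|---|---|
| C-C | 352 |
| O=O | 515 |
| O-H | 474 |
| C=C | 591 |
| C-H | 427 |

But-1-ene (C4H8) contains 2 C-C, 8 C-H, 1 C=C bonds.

Let D be the C=O bond energy.
Σ(broken) = 2×352 + 8×427 + 1×591 + 6×515 = 7801
Σ(formed) = 8×D + 8×474 = 3792 + 8D
ΔH = Σ(broken) − Σ(formed) = (7801) − (3792 + 8D) = +4009 − 8D
Setting this equal to −2607 kJ gives 8D = 6616, so D = 827 kJ/mol.

D(C=O) ≈ 827 kJ/mol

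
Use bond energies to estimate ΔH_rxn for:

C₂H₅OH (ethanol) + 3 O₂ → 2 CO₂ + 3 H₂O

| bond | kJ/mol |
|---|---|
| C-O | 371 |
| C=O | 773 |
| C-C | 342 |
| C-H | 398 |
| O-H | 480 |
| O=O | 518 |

Bonds broken (reactants):
  C-C: 1 × 342 = 342
  C-H: 5 × 398 = 1990
  C-O: 1 × 371 = 371
  O-H: 1 × 480 = 480
  O=O: 3 × 518 = 1554
  Σ(broken) = 4737 kJ
Bonds formed (products):
  C=O: 4 × 773 = 3092
  O-H: 6 × 480 = 2880
  Σ(formed) = 5972 kJ
ΔH = Σ(broken) − Σ(formed) = 4737 − 5972 = −1235 kJ

ΔH ≈ −1235 kJ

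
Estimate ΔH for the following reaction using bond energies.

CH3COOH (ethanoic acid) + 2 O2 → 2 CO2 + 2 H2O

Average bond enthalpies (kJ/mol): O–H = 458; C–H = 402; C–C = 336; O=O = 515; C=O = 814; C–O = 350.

ΔH ≈ −894 kJ

Bonds broken (reactants):
  C–C: 1 × 336 = 336
  C–H: 3 × 402 = 1206
  C–O: 1 × 350 = 350
  C=O: 1 × 814 = 814
  O–H: 1 × 458 = 458
  O=O: 2 × 515 = 1030
  Σ(broken) = 4194 kJ
Bonds formed (products):
  C=O: 4 × 814 = 3256
  O–H: 4 × 458 = 1832
  Σ(formed) = 5088 kJ
ΔH = Σ(broken) − Σ(formed) = 4194 − 5088 = −894 kJ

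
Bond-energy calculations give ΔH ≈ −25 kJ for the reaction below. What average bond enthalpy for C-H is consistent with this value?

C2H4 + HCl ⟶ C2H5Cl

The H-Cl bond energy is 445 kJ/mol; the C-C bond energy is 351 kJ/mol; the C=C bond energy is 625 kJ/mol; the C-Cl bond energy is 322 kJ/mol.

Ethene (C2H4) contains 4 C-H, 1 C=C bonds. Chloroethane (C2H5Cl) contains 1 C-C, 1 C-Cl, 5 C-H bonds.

D(C-H) ≈ 422 kJ/mol

Let D be the C-H bond energy.
Σ(broken) = 4×D + 1×625 + 1×445 = 1070 + 4D
Σ(formed) = 1×351 + 1×322 + 5×D = 673 + 5D
ΔH = Σ(broken) − Σ(formed) = (1070 + 4D) − (673 + 5D) = +397 − D
Setting this equal to −25 kJ gives D = 422 kJ/mol.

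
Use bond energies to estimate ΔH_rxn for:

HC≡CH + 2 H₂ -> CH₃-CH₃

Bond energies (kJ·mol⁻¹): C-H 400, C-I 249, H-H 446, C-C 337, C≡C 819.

ΔH ≈ −226 kJ

Bonds broken (reactants):
  C≡C: 1 × 819 = 819
  C-H: 2 × 400 = 800
  H-H: 2 × 446 = 892
  Σ(broken) = 2511 kJ
Bonds formed (products):
  C-C: 1 × 337 = 337
  C-H: 6 × 400 = 2400
  Σ(formed) = 2737 kJ
ΔH = Σ(broken) − Σ(formed) = 2511 − 2737 = −226 kJ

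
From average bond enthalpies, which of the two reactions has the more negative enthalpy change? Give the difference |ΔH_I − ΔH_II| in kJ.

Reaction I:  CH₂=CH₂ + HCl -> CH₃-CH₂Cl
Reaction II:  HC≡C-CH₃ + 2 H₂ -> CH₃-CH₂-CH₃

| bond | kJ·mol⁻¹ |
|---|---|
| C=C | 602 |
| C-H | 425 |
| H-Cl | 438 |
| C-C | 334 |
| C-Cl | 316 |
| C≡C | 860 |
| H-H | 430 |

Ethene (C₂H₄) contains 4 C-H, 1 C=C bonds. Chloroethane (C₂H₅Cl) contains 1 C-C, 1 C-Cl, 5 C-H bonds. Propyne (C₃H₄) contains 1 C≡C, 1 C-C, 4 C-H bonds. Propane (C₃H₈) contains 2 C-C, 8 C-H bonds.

Reaction I:
  Bonds broken (reactants):
    C-H: 4 × 425 = 1700
    C=C: 1 × 602 = 602
    H-Cl: 1 × 438 = 438
    Σ(broken) = 2740 kJ
  Bonds formed (products):
    C-C: 1 × 334 = 334
    C-Cl: 1 × 316 = 316
    C-H: 5 × 425 = 2125
    Σ(formed) = 2775 kJ
  ΔH_I = 2740 − 2775 = −35 kJ
Reaction II:
  Bonds broken (reactants):
    C≡C: 1 × 860 = 860
    C-C: 1 × 334 = 334
    C-H: 4 × 425 = 1700
    H-H: 2 × 430 = 860
    Σ(broken) = 3754 kJ
  Bonds formed (products):
    C-C: 2 × 334 = 668
    C-H: 8 × 425 = 3400
    Σ(formed) = 4068 kJ
  ΔH_II = 3754 − 4068 = −314 kJ
ΔH_I − ΔH_II = +279 kJ, so reaction II has the more negative ΔH; |ΔH_I − ΔH_II| = 279 kJ.

Reaction II, by 279 kJ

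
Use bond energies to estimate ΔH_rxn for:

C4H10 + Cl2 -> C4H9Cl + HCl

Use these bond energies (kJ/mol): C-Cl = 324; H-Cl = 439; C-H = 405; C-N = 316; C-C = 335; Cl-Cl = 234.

ΔH ≈ −124 kJ

Bonds broken (reactants):
  C-C: 3 × 335 = 1005
  C-H: 10 × 405 = 4050
  Cl-Cl: 1 × 234 = 234
  Σ(broken) = 5289 kJ
Bonds formed (products):
  C-C: 3 × 335 = 1005
  C-Cl: 1 × 324 = 324
  C-H: 9 × 405 = 3645
  H-Cl: 1 × 439 = 439
  Σ(formed) = 5413 kJ
ΔH = Σ(broken) − Σ(formed) = 5289 − 5413 = −124 kJ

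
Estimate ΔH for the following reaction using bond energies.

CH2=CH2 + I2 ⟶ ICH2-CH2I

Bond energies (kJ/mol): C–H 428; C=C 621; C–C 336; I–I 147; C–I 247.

ΔH ≈ −62 kJ

Bonds broken (reactants):
  C–H: 4 × 428 = 1712
  C=C: 1 × 621 = 621
  I–I: 1 × 147 = 147
  Σ(broken) = 2480 kJ
Bonds formed (products):
  C–C: 1 × 336 = 336
  C–H: 4 × 428 = 1712
  C–I: 2 × 247 = 494
  Σ(formed) = 2542 kJ
ΔH = Σ(broken) − Σ(formed) = 2480 − 2542 = −62 kJ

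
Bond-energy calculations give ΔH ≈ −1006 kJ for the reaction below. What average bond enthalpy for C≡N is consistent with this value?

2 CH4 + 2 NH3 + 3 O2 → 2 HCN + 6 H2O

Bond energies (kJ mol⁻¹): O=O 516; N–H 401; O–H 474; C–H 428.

D(C≡N) ≈ 920 kJ/mol

Let D be the C≡N bond energy.
Σ(broken) = 8×428 + 6×401 + 3×516 = 7378
Σ(formed) = 2×D + 2×428 + 12×474 = 6544 + 2D
ΔH = Σ(broken) − Σ(formed) = (7378) − (6544 + 2D) = +834 − 2D
Setting this equal to −1006 kJ gives 2D = 1840, so D = 920 kJ/mol.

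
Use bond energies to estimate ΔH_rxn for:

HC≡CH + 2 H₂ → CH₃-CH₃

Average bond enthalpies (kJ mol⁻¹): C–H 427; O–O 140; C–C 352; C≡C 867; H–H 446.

Bonds broken (reactants):
  C≡C: 1 × 867 = 867
  C–H: 2 × 427 = 854
  H–H: 2 × 446 = 892
  Σ(broken) = 2613 kJ
Bonds formed (products):
  C–C: 1 × 352 = 352
  C–H: 6 × 427 = 2562
  Σ(formed) = 2914 kJ
ΔH = Σ(broken) − Σ(formed) = 2613 − 2914 = −301 kJ

ΔH ≈ −301 kJ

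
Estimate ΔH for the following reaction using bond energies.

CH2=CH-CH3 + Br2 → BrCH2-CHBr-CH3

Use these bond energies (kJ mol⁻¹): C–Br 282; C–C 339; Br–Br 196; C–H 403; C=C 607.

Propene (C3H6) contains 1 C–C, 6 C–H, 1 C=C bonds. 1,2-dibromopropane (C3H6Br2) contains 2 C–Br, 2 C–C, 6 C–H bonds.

ΔH ≈ −100 kJ

Bonds broken (reactants):
  Br–Br: 1 × 196 = 196
  C–C: 1 × 339 = 339
  C–H: 6 × 403 = 2418
  C=C: 1 × 607 = 607
  Σ(broken) = 3560 kJ
Bonds formed (products):
  C–Br: 2 × 282 = 564
  C–C: 2 × 339 = 678
  C–H: 6 × 403 = 2418
  Σ(formed) = 3660 kJ
ΔH = Σ(broken) − Σ(formed) = 3560 − 3660 = −100 kJ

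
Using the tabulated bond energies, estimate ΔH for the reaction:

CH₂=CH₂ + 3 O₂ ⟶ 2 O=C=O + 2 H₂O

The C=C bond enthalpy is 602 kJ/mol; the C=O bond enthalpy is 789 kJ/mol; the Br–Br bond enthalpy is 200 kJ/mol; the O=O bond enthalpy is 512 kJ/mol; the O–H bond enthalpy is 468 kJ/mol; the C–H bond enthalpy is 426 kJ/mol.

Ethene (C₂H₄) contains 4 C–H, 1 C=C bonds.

ΔH ≈ −1186 kJ

Bonds broken (reactants):
  C–H: 4 × 426 = 1704
  C=C: 1 × 602 = 602
  O=O: 3 × 512 = 1536
  Σ(broken) = 3842 kJ
Bonds formed (products):
  C=O: 4 × 789 = 3156
  O–H: 4 × 468 = 1872
  Σ(formed) = 5028 kJ
ΔH = Σ(broken) − Σ(formed) = 3842 − 5028 = −1186 kJ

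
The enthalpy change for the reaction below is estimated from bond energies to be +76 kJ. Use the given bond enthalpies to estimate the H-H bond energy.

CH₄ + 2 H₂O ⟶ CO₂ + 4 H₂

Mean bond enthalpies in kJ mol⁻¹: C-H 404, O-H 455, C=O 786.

D(H-H) ≈ 447 kJ/mol

Let D be the H-H bond energy.
Σ(broken) = 4×404 + 4×455 = 3436
Σ(formed) = 2×786 + 4×D = 1572 + 4D
ΔH = Σ(broken) − Σ(formed) = (3436) − (1572 + 4D) = +1864 − 4D
Setting this equal to +76 kJ gives 4D = 1788, so D = 447 kJ/mol.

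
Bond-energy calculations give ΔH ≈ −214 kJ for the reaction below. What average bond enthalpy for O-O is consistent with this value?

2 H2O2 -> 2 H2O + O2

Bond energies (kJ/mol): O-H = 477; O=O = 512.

D(O-O) ≈ 149 kJ/mol

Let D be the O-O bond energy.
Σ(broken) = 4×477 + 2×D = 1908 + 2D
Σ(formed) = 4×477 + 1×512 = 2420
ΔH = Σ(broken) − Σ(formed) = (1908 + 2D) − (2420) = −512 + 2D
Setting this equal to −214 kJ gives 2D = 298, so D = 149 kJ/mol.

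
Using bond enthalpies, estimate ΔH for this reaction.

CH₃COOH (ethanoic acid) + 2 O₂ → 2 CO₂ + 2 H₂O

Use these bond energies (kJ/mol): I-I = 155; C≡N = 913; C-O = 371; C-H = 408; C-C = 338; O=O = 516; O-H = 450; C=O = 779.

Bonds broken (reactants):
  C-C: 1 × 338 = 338
  C-H: 3 × 408 = 1224
  C-O: 1 × 371 = 371
  C=O: 1 × 779 = 779
  O-H: 1 × 450 = 450
  O=O: 2 × 516 = 1032
  Σ(broken) = 4194 kJ
Bonds formed (products):
  C=O: 4 × 779 = 3116
  O-H: 4 × 450 = 1800
  Σ(formed) = 4916 kJ
ΔH = Σ(broken) − Σ(formed) = 4194 − 4916 = −722 kJ

ΔH ≈ −722 kJ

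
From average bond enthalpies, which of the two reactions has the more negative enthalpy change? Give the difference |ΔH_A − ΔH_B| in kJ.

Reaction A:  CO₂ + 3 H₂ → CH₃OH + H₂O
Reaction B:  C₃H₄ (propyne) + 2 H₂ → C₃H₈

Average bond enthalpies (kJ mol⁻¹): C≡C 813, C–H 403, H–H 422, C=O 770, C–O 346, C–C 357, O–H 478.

Reaction B, by 129 kJ

Reaction A:
  Bonds broken (reactants):
    C=O: 2 × 770 = 1540
    H–H: 3 × 422 = 1266
    Σ(broken) = 2806 kJ
  Bonds formed (products):
    C–H: 3 × 403 = 1209
    C–O: 1 × 346 = 346
    O–H: 3 × 478 = 1434
    Σ(formed) = 2989 kJ
  ΔH_A = 2806 − 2989 = −183 kJ
Reaction B:
  Bonds broken (reactants):
    C≡C: 1 × 813 = 813
    C–C: 1 × 357 = 357
    C–H: 4 × 403 = 1612
    H–H: 2 × 422 = 844
    Σ(broken) = 3626 kJ
  Bonds formed (products):
    C–C: 2 × 357 = 714
    C–H: 8 × 403 = 3224
    Σ(formed) = 3938 kJ
  ΔH_B = 3626 − 3938 = −312 kJ
ΔH_A − ΔH_B = +129 kJ, so reaction B has the more negative ΔH; |ΔH_A − ΔH_B| = 129 kJ.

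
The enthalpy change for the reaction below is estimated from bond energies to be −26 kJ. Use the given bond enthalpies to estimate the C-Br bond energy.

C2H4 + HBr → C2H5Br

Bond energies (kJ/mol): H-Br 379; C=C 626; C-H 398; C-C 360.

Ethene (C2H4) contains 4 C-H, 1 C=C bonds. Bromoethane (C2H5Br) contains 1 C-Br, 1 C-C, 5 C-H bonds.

D(C-Br) ≈ 273 kJ/mol

Let D be the C-Br bond energy.
Σ(broken) = 4×398 + 1×626 + 1×379 = 2597
Σ(formed) = 1×D + 1×360 + 5×398 = 2350 + D
ΔH = Σ(broken) − Σ(formed) = (2597) − (2350 + D) = +247 − D
Setting this equal to −26 kJ gives D = 273 kJ/mol.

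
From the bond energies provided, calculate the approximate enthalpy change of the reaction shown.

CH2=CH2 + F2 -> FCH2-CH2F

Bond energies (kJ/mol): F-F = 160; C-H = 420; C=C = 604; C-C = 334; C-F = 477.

ΔH ≈ −524 kJ

Bonds broken (reactants):
  C-H: 4 × 420 = 1680
  C=C: 1 × 604 = 604
  F-F: 1 × 160 = 160
  Σ(broken) = 2444 kJ
Bonds formed (products):
  C-C: 1 × 334 = 334
  C-F: 2 × 477 = 954
  C-H: 4 × 420 = 1680
  Σ(formed) = 2968 kJ
ΔH = Σ(broken) − Σ(formed) = 2444 − 2968 = −524 kJ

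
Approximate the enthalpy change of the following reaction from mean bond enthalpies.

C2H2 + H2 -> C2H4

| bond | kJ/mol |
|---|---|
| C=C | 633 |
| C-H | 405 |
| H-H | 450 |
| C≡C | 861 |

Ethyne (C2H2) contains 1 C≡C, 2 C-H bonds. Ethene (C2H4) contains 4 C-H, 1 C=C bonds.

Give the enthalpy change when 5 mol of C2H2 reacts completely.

Bonds broken (reactants):
  C≡C: 1 × 861 = 861
  C-H: 2 × 405 = 810
  H-H: 1 × 450 = 450
  Σ(broken) = 2121 kJ
Bonds formed (products):
  C-H: 4 × 405 = 1620
  C=C: 1 × 633 = 633
  Σ(formed) = 2253 kJ
ΔH = Σ(broken) − Σ(formed) = 2121 − 2253 = −132 kJ
For 5× the reaction as written: 5 × (−132) = −660 kJ

ΔH = −660 kJ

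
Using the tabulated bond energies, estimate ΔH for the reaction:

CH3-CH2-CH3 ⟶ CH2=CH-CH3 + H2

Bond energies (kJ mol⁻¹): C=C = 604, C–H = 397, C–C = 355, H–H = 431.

ΔH ≈ +114 kJ

Bonds broken (reactants):
  C–C: 2 × 355 = 710
  C–H: 8 × 397 = 3176
  Σ(broken) = 3886 kJ
Bonds formed (products):
  C–C: 1 × 355 = 355
  C–H: 6 × 397 = 2382
  C=C: 1 × 604 = 604
  H–H: 1 × 431 = 431
  Σ(formed) = 3772 kJ
ΔH = Σ(broken) − Σ(formed) = 3886 − 3772 = +114 kJ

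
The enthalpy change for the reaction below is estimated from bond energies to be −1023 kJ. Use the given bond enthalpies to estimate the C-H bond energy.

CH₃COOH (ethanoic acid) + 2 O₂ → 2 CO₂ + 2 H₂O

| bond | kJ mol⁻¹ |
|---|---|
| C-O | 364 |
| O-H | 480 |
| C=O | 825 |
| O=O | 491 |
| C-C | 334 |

Let D be the C-H bond energy.
Σ(broken) = 1×334 + 3×D + 1×364 + 1×825 + 1×480 + 2×491 = 2985 + 3D
Σ(formed) = 4×825 + 4×480 = 5220
ΔH = Σ(broken) − Σ(formed) = (2985 + 3D) − (5220) = −2235 + 3D
Setting this equal to −1023 kJ gives 3D = 1212, so D = 404 kJ/mol.

D(C-H) ≈ 404 kJ/mol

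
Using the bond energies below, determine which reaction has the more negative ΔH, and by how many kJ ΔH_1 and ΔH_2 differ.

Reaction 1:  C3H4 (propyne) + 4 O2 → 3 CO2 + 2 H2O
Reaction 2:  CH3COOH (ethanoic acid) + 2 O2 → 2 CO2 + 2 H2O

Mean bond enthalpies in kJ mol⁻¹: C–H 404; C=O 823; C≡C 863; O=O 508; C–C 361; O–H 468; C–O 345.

Reaction 1, by 999 kJ

Reaction 1:
  Bonds broken (reactants):
    C≡C: 1 × 863 = 863
    C–C: 1 × 361 = 361
    C–H: 4 × 404 = 1616
    O=O: 4 × 508 = 2032
    Σ(broken) = 4872 kJ
  Bonds formed (products):
    C=O: 6 × 823 = 4938
    O–H: 4 × 468 = 1872
    Σ(formed) = 6810 kJ
  ΔH_1 = 4872 − 6810 = −1938 kJ
Reaction 2:
  Bonds broken (reactants):
    C–C: 1 × 361 = 361
    C–H: 3 × 404 = 1212
    C–O: 1 × 345 = 345
    C=O: 1 × 823 = 823
    O–H: 1 × 468 = 468
    O=O: 2 × 508 = 1016
    Σ(broken) = 4225 kJ
  Bonds formed (products):
    C=O: 4 × 823 = 3292
    O–H: 4 × 468 = 1872
    Σ(formed) = 5164 kJ
  ΔH_2 = 4225 − 5164 = −939 kJ
ΔH_1 − ΔH_2 = −999 kJ, so reaction 1 has the more negative ΔH; |ΔH_1 − ΔH_2| = 999 kJ.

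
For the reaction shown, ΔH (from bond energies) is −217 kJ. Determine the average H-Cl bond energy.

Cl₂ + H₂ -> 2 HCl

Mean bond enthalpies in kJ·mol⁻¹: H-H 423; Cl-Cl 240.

Let D be the H-Cl bond energy.
Σ(broken) = 1×240 + 1×423 = 663
Σ(formed) = 2×D = 2D
ΔH = Σ(broken) − Σ(formed) = (663) − (2D) = +663 − 2D
Setting this equal to −217 kJ gives 2D = 880, so D = 440 kJ/mol.

D(H-Cl) ≈ 440 kJ/mol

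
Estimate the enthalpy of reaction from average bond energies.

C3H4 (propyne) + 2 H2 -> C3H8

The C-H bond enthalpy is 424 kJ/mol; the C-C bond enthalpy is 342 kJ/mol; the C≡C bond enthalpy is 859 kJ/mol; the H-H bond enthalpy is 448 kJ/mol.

Bonds broken (reactants):
  C≡C: 1 × 859 = 859
  C-C: 1 × 342 = 342
  C-H: 4 × 424 = 1696
  H-H: 2 × 448 = 896
  Σ(broken) = 3793 kJ
Bonds formed (products):
  C-C: 2 × 342 = 684
  C-H: 8 × 424 = 3392
  Σ(formed) = 4076 kJ
ΔH = Σ(broken) − Σ(formed) = 3793 − 4076 = −283 kJ

ΔH ≈ −283 kJ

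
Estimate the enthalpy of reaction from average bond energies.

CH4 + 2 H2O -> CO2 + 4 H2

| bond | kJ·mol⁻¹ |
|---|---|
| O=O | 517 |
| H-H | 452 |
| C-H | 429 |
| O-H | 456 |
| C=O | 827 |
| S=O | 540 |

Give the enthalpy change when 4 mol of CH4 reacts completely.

ΔH = +312 kJ

Bonds broken (reactants):
  C-H: 4 × 429 = 1716
  O-H: 4 × 456 = 1824
  Σ(broken) = 3540 kJ
Bonds formed (products):
  C=O: 2 × 827 = 1654
  H-H: 4 × 452 = 1808
  Σ(formed) = 3462 kJ
ΔH = Σ(broken) − Σ(formed) = 3540 − 3462 = +78 kJ
For 4× the reaction as written: 4 × (+78) = +312 kJ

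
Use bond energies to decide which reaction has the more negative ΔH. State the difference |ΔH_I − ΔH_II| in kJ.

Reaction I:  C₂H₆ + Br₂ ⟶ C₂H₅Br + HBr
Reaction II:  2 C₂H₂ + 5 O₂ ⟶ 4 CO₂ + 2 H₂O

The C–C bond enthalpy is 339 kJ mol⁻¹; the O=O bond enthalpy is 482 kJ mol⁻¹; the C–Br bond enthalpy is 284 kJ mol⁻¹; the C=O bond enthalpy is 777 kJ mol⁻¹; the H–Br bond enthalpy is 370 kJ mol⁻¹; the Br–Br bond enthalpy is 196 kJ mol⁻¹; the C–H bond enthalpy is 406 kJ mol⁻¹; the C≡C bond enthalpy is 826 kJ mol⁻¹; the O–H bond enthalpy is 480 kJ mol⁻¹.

Reaction I:
  Bonds broken (reactants):
    Br–Br: 1 × 196 = 196
    C–C: 1 × 339 = 339
    C–H: 6 × 406 = 2436
    Σ(broken) = 2971 kJ
  Bonds formed (products):
    C–Br: 1 × 284 = 284
    C–C: 1 × 339 = 339
    C–H: 5 × 406 = 2030
    H–Br: 1 × 370 = 370
    Σ(formed) = 3023 kJ
  ΔH_I = 2971 − 3023 = −52 kJ
Reaction II:
  Bonds broken (reactants):
    C≡C: 2 × 826 = 1652
    C–H: 4 × 406 = 1624
    O=O: 5 × 482 = 2410
    Σ(broken) = 5686 kJ
  Bonds formed (products):
    C=O: 8 × 777 = 6216
    O–H: 4 × 480 = 1920
    Σ(formed) = 8136 kJ
  ΔH_II = 5686 − 8136 = −2450 kJ
ΔH_I − ΔH_II = +2398 kJ, so reaction II has the more negative ΔH; |ΔH_I − ΔH_II| = 2398 kJ.

Reaction II, by 2398 kJ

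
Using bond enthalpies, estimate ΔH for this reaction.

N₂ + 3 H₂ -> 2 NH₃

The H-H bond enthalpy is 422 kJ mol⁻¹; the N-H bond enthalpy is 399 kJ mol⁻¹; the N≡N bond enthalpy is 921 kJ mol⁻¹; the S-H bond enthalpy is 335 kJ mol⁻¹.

Bonds broken (reactants):
  H-H: 3 × 422 = 1266
  N≡N: 1 × 921 = 921
  Σ(broken) = 2187 kJ
Bonds formed (products):
  N-H: 6 × 399 = 2394
  Σ(formed) = 2394 kJ
ΔH = Σ(broken) − Σ(formed) = 2187 − 2394 = −207 kJ

ΔH ≈ −207 kJ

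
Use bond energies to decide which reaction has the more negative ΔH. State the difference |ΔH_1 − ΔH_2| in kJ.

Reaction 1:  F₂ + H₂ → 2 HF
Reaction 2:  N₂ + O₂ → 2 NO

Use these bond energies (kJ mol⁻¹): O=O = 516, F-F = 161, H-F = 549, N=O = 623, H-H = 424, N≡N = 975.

Reaction 1:
  Bonds broken (reactants):
    F-F: 1 × 161 = 161
    H-H: 1 × 424 = 424
    Σ(broken) = 585 kJ
  Bonds formed (products):
    H-F: 2 × 549 = 1098
    Σ(formed) = 1098 kJ
  ΔH_1 = 585 − 1098 = −513 kJ
Reaction 2:
  Bonds broken (reactants):
    N≡N: 1 × 975 = 975
    O=O: 1 × 516 = 516
    Σ(broken) = 1491 kJ
  Bonds formed (products):
    N=O: 2 × 623 = 1246
    Σ(formed) = 1246 kJ
  ΔH_2 = 1491 − 1246 = +245 kJ
ΔH_1 − ΔH_2 = −758 kJ, so reaction 1 has the more negative ΔH; |ΔH_1 − ΔH_2| = 758 kJ.

Reaction 1, by 758 kJ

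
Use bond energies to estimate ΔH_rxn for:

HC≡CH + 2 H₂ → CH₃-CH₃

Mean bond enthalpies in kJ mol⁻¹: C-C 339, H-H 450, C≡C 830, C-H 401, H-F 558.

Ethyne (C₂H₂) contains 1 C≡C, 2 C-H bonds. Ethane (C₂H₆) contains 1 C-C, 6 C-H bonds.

ΔH ≈ −213 kJ

Bonds broken (reactants):
  C≡C: 1 × 830 = 830
  C-H: 2 × 401 = 802
  H-H: 2 × 450 = 900
  Σ(broken) = 2532 kJ
Bonds formed (products):
  C-C: 1 × 339 = 339
  C-H: 6 × 401 = 2406
  Σ(formed) = 2745 kJ
ΔH = Σ(broken) − Σ(formed) = 2532 − 2745 = −213 kJ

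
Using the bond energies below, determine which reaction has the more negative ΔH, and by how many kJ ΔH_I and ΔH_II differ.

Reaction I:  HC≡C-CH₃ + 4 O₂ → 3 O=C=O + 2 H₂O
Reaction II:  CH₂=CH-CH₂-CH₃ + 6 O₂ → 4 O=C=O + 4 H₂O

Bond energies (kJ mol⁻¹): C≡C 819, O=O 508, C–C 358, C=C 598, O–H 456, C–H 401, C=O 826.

Reaction I:
  Bonds broken (reactants):
    C≡C: 1 × 819 = 819
    C–C: 1 × 358 = 358
    C–H: 4 × 401 = 1604
    O=O: 4 × 508 = 2032
    Σ(broken) = 4813 kJ
  Bonds formed (products):
    C=O: 6 × 826 = 4956
    O–H: 4 × 456 = 1824
    Σ(formed) = 6780 kJ
  ΔH_I = 4813 − 6780 = −1967 kJ
Reaction II:
  Bonds broken (reactants):
    C–C: 2 × 358 = 716
    C–H: 8 × 401 = 3208
    C=C: 1 × 598 = 598
    O=O: 6 × 508 = 3048
    Σ(broken) = 7570 kJ
  Bonds formed (products):
    C=O: 8 × 826 = 6608
    O–H: 8 × 456 = 3648
    Σ(formed) = 10256 kJ
  ΔH_II = 7570 − 10256 = −2686 kJ
ΔH_I − ΔH_II = +719 kJ, so reaction II has the more negative ΔH; |ΔH_I − ΔH_II| = 719 kJ.

Reaction II, by 719 kJ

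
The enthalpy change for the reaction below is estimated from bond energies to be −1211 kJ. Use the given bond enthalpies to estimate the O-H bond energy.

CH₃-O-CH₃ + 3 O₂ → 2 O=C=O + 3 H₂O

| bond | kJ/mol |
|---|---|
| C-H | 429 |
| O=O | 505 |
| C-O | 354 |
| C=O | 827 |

D(O-H) ≈ 450 kJ/mol

Let D be the O-H bond energy.
Σ(broken) = 6×429 + 2×354 + 3×505 = 4797
Σ(formed) = 4×827 + 6×D = 3308 + 6D
ΔH = Σ(broken) − Σ(formed) = (4797) − (3308 + 6D) = +1489 − 6D
Setting this equal to −1211 kJ gives 6D = 2700, so D = 450 kJ/mol.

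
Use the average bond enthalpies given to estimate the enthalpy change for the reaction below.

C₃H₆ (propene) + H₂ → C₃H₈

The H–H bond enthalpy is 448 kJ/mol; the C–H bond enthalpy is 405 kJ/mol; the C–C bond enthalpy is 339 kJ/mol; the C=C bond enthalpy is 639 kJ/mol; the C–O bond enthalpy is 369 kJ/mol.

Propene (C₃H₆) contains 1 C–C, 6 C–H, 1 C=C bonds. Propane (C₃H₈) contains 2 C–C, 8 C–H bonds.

ΔH ≈ −62 kJ

Bonds broken (reactants):
  C–C: 1 × 339 = 339
  C–H: 6 × 405 = 2430
  C=C: 1 × 639 = 639
  H–H: 1 × 448 = 448
  Σ(broken) = 3856 kJ
Bonds formed (products):
  C–C: 2 × 339 = 678
  C–H: 8 × 405 = 3240
  Σ(formed) = 3918 kJ
ΔH = Σ(broken) − Σ(formed) = 3856 − 3918 = −62 kJ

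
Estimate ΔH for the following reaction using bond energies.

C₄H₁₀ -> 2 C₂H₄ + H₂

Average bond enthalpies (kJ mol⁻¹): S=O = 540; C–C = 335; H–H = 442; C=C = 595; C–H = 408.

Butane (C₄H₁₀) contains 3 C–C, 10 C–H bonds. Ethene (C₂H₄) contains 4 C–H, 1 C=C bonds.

Bonds broken (reactants):
  C–C: 3 × 335 = 1005
  C–H: 10 × 408 = 4080
  Σ(broken) = 5085 kJ
Bonds formed (products):
  C–H: 8 × 408 = 3264
  C=C: 2 × 595 = 1190
  H–H: 1 × 442 = 442
  Σ(formed) = 4896 kJ
ΔH = Σ(broken) − Σ(formed) = 5085 − 4896 = +189 kJ

ΔH ≈ +189 kJ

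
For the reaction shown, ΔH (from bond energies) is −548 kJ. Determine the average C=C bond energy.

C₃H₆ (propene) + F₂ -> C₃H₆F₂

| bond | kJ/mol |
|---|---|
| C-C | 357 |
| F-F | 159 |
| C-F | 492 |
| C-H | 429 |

D(C=C) ≈ 634 kJ/mol

Let D be the C=C bond energy.
Σ(broken) = 1×357 + 6×429 + 1×D + 1×159 = 3090 + D
Σ(formed) = 2×357 + 2×492 + 6×429 = 4272
ΔH = Σ(broken) − Σ(formed) = (3090 + D) − (4272) = −1182 + D
Setting this equal to −548 kJ gives D = 634 kJ/mol.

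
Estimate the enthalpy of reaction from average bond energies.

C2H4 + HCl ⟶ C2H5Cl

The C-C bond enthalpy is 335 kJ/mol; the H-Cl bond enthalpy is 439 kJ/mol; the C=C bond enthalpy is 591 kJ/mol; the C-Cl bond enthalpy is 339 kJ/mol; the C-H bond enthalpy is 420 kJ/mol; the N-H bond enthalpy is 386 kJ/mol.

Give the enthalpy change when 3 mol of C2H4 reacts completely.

Bonds broken (reactants):
  C-H: 4 × 420 = 1680
  C=C: 1 × 591 = 591
  H-Cl: 1 × 439 = 439
  Σ(broken) = 2710 kJ
Bonds formed (products):
  C-C: 1 × 335 = 335
  C-Cl: 1 × 339 = 339
  C-H: 5 × 420 = 2100
  Σ(formed) = 2774 kJ
ΔH = Σ(broken) − Σ(formed) = 2710 − 2774 = −64 kJ
For 3× the reaction as written: 3 × (−64) = −192 kJ

ΔH = −192 kJ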